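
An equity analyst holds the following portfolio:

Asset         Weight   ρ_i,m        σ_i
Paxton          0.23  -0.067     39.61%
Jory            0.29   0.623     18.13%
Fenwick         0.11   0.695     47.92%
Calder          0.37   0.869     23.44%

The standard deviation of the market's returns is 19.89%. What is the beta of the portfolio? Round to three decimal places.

0.697

β_Paxton = -0.067 × 39.61% / 19.89% = -0.1334
β_Jory = 0.623 × 18.13% / 19.89% = 0.5679
β_Fenwick = 0.695 × 47.92% / 19.89% = 1.6744
β_Calder = 0.869 × 23.44% / 19.89% = 1.0241
β_P = Σ w_i β_i = 0.23×-0.1334 + 0.29×0.5679 + 0.11×1.6744 + 0.37×1.0241 = 0.6971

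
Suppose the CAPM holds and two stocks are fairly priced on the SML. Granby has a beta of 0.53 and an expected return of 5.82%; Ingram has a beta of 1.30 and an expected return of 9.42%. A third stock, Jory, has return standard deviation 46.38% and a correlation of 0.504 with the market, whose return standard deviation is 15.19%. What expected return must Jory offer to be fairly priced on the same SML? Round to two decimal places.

10.54%

MRP = (9.42% − 5.82%) / (1.30 − 0.53) = 4.6753%
R_f = 5.82% − 0.53 × 4.6753% = 3.3421%
β_Jory = ρ·σ_i/σ_m = 0.504 × 46.38 / 15.19 = 1.5389
E(R_Jory) = R_f + β × MRP = 3.3421% + 1.5389 × 4.6753% = 10.54%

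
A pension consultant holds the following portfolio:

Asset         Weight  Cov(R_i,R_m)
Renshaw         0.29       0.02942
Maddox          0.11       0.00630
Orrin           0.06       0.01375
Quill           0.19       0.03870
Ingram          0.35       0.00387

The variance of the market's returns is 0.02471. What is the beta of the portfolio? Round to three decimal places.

0.759

β_Renshaw = 0.02942 / 0.02471 = 1.1906
β_Maddox = 0.00630 / 0.02471 = 0.2550
β_Orrin = 0.01375 / 0.02471 = 0.5565
β_Quill = 0.03870 / 0.02471 = 1.5662
β_Ingram = 0.00387 / 0.02471 = 0.1566
β_P = Σ w_i β_i = 0.29×1.1906 + 0.11×0.2550 + 0.06×0.5565 + 0.19×1.5662 + 0.35×0.1566 = 0.7591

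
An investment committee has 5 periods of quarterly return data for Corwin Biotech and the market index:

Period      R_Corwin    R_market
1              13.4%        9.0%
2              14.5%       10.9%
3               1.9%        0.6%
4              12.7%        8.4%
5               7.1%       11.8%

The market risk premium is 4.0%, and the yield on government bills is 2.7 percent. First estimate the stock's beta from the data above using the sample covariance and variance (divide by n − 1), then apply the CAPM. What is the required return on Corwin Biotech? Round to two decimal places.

6.08%

Mean R_i = (13.4 + 14.5 + 1.9 + 12.7 + 7.1) / 5 = 9.9200%
Mean R_m = (9.0 + 10.9 + 0.6 + 8.4 + 11.8) / 5 = 8.1400%
Σ(R_i − R̄_i)(R_m − R̄_m) = 66.5060  ⇒  Cov = 66.5060 / 4 = 16.6265
Σ(R_m − R̄_m)² = 78.6720  ⇒  Var(R_m) = 78.6720 / 4 = 19.6680
β = Cov / Var(R_m) = 16.6265 / 19.6680 = 0.8454
E(R) = R_f + β × MRP = 2.7% + 0.8454 × 4.0% = 6.08%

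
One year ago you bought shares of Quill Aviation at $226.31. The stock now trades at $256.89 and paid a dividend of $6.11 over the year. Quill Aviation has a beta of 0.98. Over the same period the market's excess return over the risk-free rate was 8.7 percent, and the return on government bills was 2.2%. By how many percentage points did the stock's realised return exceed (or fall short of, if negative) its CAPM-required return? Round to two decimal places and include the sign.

+5.49%

Realised HPR = (P1 + D1 − P0) / P0 = (256.89 + 6.11 − 226.31) / 226.31 = 36.69 / 226.31 = 16.2123%
CAPM required = R_f + β·MRP = 2.2% + 0.98 × 8.7% = 10.7260%
α = realised − required = 16.2123% − 10.7260% = +5.49%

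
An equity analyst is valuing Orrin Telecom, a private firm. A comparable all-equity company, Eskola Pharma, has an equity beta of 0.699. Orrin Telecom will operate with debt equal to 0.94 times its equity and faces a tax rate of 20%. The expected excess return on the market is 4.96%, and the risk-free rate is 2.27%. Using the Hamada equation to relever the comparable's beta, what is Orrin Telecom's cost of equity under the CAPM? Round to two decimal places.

β_L = β_U × [1 + (1 − t)(D/E)] = 0.699 × [1 + (1 − 0.20) × 0.94]
    = 0.699 × [1 + 0.80 × 0.94] = 0.699 × 1.7520 = 1.2246
E(R) = R_f + β_L × MRP = 2.27% + 1.2246 × 4.96% = 8.34%

8.34%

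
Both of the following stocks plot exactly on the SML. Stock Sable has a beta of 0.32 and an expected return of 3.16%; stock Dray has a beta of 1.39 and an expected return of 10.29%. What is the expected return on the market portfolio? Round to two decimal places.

Both satisfy E(R) = R_f + β·MRP, so the slope of the SML is
MRP = (10.29% − 3.16%) / (1.39 − 0.32) = 7.13% / 1.07 = 6.6636%
R_f = E(R_Sable) − β_Sable·MRP = 3.16% − 0.32 × 6.6636% = 1.0276%
E(R_m) = R_f + MRP = 1.0276% + 6.6636% = 7.69%

7.69%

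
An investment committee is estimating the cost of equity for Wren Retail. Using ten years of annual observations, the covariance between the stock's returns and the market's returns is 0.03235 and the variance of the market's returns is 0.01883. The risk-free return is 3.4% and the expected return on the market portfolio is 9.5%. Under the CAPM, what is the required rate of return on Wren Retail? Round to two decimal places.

β = Cov(R_i, R_m) / Var(R_m) = 0.03235 / 0.01883 = 1.7180
MRP = 9.5% − 3.4% = 6.10%
E(R) = R_f + β × MRP = 3.4% + 1.7180 × 6.1% = 13.88%

13.88%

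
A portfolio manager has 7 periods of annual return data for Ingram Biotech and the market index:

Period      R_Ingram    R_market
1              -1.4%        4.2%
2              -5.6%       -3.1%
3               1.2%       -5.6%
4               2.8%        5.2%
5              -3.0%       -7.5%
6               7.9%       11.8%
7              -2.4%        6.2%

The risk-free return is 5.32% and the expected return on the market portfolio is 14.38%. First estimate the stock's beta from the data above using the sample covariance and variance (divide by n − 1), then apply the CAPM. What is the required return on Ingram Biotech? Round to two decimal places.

8.95%

Mean R_i = (-1.4 − 5.6 + 1.2 + 2.8 − 3.0 + 7.9 − 2.4) / 7 = -0.0714%
Mean R_m = (4.2 − 3.1 − 5.6 + 5.2 − 7.5 + 11.8 + 6.2) / 7 = 1.6000%
Σ(R_i − R̄_i)(R_m − R̄_m) = 120.9600  ⇒  Cov = 120.9600 / 6 = 20.1600
Σ(R_m − R̄_m)² = 301.6600  ⇒  Var(R_m) = 301.6600 / 6 = 50.2767
β = Cov / Var(R_m) = 20.1600 / 50.2767 = 0.4010
MRP = 14.38% − 5.32% = 9.06%
E(R) = R_f + β × MRP = 5.32% + 0.4010 × 9.06% = 8.95%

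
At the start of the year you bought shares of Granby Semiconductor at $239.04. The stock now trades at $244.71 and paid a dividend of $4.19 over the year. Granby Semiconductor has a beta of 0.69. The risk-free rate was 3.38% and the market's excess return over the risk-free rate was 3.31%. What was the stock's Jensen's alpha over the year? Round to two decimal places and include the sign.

-1.54%

Realised HPR = (P1 + D1 − P0) / P0 = (244.71 + 4.19 − 239.04) / 239.04 = 9.86 / 239.04 = 4.1248%
CAPM required = R_f + β·MRP = 3.38% + 0.69 × 3.31% = 5.6639%
α = realised − required = 4.1248% − 5.6639% = -1.54%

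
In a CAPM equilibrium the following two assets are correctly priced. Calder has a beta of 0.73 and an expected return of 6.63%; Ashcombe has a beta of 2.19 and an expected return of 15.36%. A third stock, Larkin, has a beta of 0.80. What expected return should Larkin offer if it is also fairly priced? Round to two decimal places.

7.05%

MRP (SML slope) = (15.36% − 6.63%) / (2.19 − 0.73) = 8.73% / 1.46 = 5.9795%
R_f (intercept) = 6.63% − 0.73 × 5.9795% = 2.2650%
E(R_Larkin) = R_f + β × MRP = 2.2650% + 0.80 × 5.9795% = 7.05%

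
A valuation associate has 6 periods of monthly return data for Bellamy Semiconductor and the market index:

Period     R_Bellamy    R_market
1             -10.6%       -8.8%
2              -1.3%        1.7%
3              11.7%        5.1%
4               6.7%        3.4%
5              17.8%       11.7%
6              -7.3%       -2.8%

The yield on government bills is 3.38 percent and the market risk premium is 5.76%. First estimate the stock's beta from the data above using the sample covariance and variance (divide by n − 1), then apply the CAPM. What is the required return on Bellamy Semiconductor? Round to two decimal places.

Mean R_i = (-10.6 − 1.3 + 11.7 + 6.7 + 17.8 − 7.3) / 6 = 2.8333%
Mean R_m = (-8.8 + 1.7 + 5.1 + 3.4 + 11.7 − 2.8) / 6 = 1.7167%
Σ(R_i − R̄_i)(R_m − R̄_m) = 373.0367  ⇒  Cov = 373.0367 / 5 = 74.6073
Σ(R_m − R̄_m)² = 244.9483  ⇒  Var(R_m) = 244.9483 / 5 = 48.9897
β = Cov / Var(R_m) = 74.6073 / 48.9897 = 1.5229
E(R) = R_f + β × MRP = 3.38% + 1.5229 × 5.76% = 12.15%

12.15%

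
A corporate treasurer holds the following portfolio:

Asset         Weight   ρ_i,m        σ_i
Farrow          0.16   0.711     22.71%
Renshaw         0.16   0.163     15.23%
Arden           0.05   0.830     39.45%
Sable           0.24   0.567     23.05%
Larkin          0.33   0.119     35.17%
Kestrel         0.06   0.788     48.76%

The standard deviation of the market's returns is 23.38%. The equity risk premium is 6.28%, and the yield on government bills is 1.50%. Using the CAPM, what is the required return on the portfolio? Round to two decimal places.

4.57%

β_Farrow = 0.711 × 22.71% / 23.38% = 0.6906
β_Renshaw = 0.163 × 15.23% / 23.38% = 0.1062
β_Arden = 0.830 × 39.45% / 23.38% = 1.4005
β_Sable = 0.567 × 23.05% / 23.38% = 0.5590
β_Larkin = 0.119 × 35.17% / 23.38% = 0.1790
β_Kestrel = 0.788 × 48.76% / 23.38% = 1.6434
β_P = Σ w_i β_i = 0.16×0.6906 + 0.16×0.1062 + 0.05×1.4005 + 0.24×0.5590 + 0.33×0.1790 + 0.06×1.6434 = 0.4893
E(R_P) = R_f + β_P × MRP = 1.50% + 0.4893 × 6.28% = 4.57%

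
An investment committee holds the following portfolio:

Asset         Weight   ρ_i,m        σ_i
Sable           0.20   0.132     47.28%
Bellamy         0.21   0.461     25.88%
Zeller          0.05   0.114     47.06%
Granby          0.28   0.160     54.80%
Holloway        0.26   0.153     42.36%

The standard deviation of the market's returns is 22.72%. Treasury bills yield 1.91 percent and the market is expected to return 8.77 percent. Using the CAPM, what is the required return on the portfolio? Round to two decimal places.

β_Sable = 0.132 × 47.28% / 22.72% = 0.2747
β_Bellamy = 0.461 × 25.88% / 22.72% = 0.5251
β_Zeller = 0.114 × 47.06% / 22.72% = 0.2361
β_Granby = 0.160 × 54.80% / 22.72% = 0.3859
β_Holloway = 0.153 × 42.36% / 22.72% = 0.2853
β_P = Σ w_i β_i = 0.20×0.2747 + 0.21×0.5251 + 0.05×0.2361 + 0.28×0.3859 + 0.26×0.2853 = 0.3592
MRP = 8.77% − 1.91% = 6.86%
E(R_P) = R_f + β_P × MRP = 1.91% + 0.3592 × 6.86% = 4.37%

4.37%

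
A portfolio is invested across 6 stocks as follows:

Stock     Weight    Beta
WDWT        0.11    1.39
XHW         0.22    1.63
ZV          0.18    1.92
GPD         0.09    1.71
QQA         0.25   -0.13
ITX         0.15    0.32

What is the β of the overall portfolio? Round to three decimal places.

1.027

β_P = Σ w_i β_i = 0.11×1.39 + 0.22×1.63 + 0.18×1.92 + 0.09×1.71 + 0.25×-0.13 + 0.15×0.32 = 1.0265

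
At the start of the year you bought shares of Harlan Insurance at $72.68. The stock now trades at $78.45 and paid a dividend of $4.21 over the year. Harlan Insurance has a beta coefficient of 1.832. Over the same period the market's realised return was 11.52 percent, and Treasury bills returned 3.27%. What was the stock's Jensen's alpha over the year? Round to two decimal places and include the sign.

-4.65%

Realised HPR = (P1 + D1 − P0) / P0 = (78.45 + 4.21 − 72.68) / 72.68 = 9.98 / 72.68 = 13.7314%
MRP = 11.52% − 3.27% = 8.25%
CAPM required = R_f + β·MRP = 3.27% + 1.832 × 8.25% = 18.38400%
α = realised − required = 13.7314% − 18.38400% = -4.65%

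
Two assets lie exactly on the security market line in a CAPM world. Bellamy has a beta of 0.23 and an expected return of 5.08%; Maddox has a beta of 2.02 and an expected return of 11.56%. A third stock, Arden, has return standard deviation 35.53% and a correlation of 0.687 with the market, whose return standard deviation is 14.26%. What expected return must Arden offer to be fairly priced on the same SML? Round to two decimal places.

MRP = (11.56% − 5.08%) / (2.02 − 0.23) = 3.6201%
R_f = 5.08% − 0.23 × 3.6201% = 4.2474%
β_Arden = ρ·σ_i/σ_m = 0.687 × 35.53 / 14.26 = 1.7117
E(R_Arden) = R_f + β × MRP = 4.2474% + 1.7117 × 3.6201% = 10.44%

10.44%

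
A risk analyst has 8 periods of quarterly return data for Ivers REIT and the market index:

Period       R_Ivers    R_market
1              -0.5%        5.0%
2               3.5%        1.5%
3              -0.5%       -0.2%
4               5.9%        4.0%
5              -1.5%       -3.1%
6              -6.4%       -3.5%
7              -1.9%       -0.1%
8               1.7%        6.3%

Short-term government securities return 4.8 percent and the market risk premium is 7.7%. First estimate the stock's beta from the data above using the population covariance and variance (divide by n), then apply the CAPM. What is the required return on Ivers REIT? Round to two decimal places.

10.12%

Mean R_i = (-0.5 + 3.5 − 0.5 + 5.9 − 1.5 − 6.4 − 1.9 + 1.7) / 8 = 0.0375%
Mean R_m = (5.0 + 1.5 − 0.2 + 4.0 − 3.1 − 3.5 − 0.1 + 6.3) / 8 = 1.2375%
Σ(R_i − R̄_i)(R_m − R̄_m) = 64.0288  ⇒  Cov = 64.0288 / 8 = 8.0036
Σ(R_m − R̄_m)² = 92.5988  ⇒  Var(R_m) = 92.5988 / 8 = 11.5749
β = Cov / Var(R_m) = 8.0036 / 11.5749 = 0.6915
E(R) = R_f + β × MRP = 4.8% + 0.6915 × 7.7% = 10.12%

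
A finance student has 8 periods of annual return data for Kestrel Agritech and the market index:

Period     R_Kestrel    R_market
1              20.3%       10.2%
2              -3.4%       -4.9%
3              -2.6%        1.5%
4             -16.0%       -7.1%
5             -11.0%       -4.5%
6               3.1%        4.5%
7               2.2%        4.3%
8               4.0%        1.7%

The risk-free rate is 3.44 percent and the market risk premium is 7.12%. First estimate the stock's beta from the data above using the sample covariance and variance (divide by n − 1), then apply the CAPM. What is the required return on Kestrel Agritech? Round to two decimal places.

Mean R_i = (20.3 − 3.4 − 2.6 − 16.0 − 11.0 + 3.1 + 2.2 + 4.0) / 8 = -0.4250%
Mean R_m = (10.2 − 4.9 + 1.5 − 7.1 − 4.5 + 4.5 + 4.3 + 1.7) / 8 = 0.7125%
Σ(R_i − R̄_i)(R_m − R̄_m) = 415.5525  ⇒  Cov = 415.5525 / 7 = 59.3646
Σ(R_m − R̄_m)² = 238.5288  ⇒  Var(R_m) = 238.5288 / 7 = 34.0755
β = Cov / Var(R_m) = 59.3646 / 34.0755 = 1.7421
E(R) = R_f + β × MRP = 3.44% + 1.7421 × 7.12% = 15.84%

15.84%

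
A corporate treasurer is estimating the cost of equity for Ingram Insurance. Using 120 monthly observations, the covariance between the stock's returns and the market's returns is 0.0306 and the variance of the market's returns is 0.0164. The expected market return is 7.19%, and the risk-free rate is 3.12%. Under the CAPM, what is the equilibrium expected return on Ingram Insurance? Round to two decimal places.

β = Cov(R_i, R_m) / Var(R_m) = 0.0306 / 0.0164 = 1.8659
MRP = 7.19% − 3.12% = 4.07%
E(R) = R_f + β × MRP = 3.12% + 1.8659 × 4.07% = 10.71%

10.71%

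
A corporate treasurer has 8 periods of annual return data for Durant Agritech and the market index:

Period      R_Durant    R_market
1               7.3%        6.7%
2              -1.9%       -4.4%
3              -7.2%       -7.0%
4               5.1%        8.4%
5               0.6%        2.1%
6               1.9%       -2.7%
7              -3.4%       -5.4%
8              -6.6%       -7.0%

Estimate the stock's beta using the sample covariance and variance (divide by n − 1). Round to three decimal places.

Mean R_i = (7.3 − 1.9 − 7.2 + 5.1 + 0.6 + 1.9 − 3.4 − 6.6) / 8 = -0.5250%
Mean R_m = (6.7 − 4.4 − 7.0 + 8.4 + 2.1 − 2.7 − 5.4 − 7.0) / 8 = -1.1625%
Σ(R_i − R̄_i)(R_m − R̄_m) = 206.3175  ⇒  Cov = 206.3175 / 7 = 29.4739
Σ(R_m − R̄_m)² = 262.8588  ⇒  Var(R_m) = 262.8588 / 7 = 37.5513
β = Cov / Var(R_m) = 29.4739 / 37.5513 = 0.7849

0.785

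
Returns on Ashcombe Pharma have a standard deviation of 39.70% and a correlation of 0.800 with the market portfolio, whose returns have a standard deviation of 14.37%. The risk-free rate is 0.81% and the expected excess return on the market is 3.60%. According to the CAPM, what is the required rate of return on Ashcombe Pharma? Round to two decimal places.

8.77%

β = ρ × σ_i / σ_m = 0.800 × 39.70% / 14.37% = 2.2102
E(R) = 0.81% + 2.2102 × 3.60% = 8.77%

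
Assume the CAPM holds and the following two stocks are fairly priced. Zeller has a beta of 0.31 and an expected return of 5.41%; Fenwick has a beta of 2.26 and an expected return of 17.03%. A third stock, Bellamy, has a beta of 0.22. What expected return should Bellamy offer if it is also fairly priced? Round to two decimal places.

MRP (SML slope) = (17.03% − 5.41%) / (2.26 − 0.31) = 11.62% / 1.95 = 5.9590%
R_f (intercept) = 5.41% − 0.31 × 5.9590% = 3.5627%
E(R_Bellamy) = R_f + β × MRP = 3.5627% + 0.22 × 5.9590% = 4.87%

4.87%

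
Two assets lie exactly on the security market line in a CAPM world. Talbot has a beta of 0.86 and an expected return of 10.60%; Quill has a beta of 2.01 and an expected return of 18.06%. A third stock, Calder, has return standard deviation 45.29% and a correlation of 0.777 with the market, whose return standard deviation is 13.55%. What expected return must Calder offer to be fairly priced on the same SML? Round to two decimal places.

21.87%

MRP = (18.06% − 10.60%) / (2.01 − 0.86) = 6.4870%
R_f = 10.60% − 0.86 × 6.4870% = 5.0212%
β_Calder = ρ·σ_i/σ_m = 0.777 × 45.29 / 13.55 = 2.5971
E(R_Calder) = R_f + β × MRP = 5.0212% + 2.5971 × 6.4870% = 21.87%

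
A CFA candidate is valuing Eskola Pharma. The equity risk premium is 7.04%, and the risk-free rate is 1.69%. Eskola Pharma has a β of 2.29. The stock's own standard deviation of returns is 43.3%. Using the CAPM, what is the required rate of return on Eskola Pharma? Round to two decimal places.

17.81%

E(R) = R_f + β × MRP = 1.69% + 2.29 × 7.04% = 17.81%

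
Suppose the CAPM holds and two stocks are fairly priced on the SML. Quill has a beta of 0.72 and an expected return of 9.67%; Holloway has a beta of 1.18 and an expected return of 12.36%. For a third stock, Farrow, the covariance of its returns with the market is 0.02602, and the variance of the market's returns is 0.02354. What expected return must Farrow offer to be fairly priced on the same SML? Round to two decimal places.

MRP = (12.36% − 9.67%) / (1.18 − 0.72) = 5.8478%
R_f = 9.67% − 0.72 × 5.8478% = 5.4596%
β_Farrow = Cov / Var(R_m) = 0.02602 / 0.02354 = 1.1054
E(R_Farrow) = R_f + β × MRP = 5.4596% + 1.1054 × 5.8478% = 11.92%

11.92%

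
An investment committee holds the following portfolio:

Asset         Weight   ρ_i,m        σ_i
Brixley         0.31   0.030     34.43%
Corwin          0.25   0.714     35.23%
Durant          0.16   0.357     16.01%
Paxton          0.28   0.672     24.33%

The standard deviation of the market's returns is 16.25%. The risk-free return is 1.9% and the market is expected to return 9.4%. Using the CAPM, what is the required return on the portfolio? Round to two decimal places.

7.49%

β_Brixley = 0.030 × 34.43% / 16.25% = 0.0636
β_Corwin = 0.714 × 35.23% / 16.25% = 1.5480
β_Durant = 0.357 × 16.01% / 16.25% = 0.3517
β_Paxton = 0.672 × 24.33% / 16.25% = 1.0061
β_P = Σ w_i β_i = 0.31×0.0636 + 0.25×1.5480 + 0.16×0.3517 + 0.28×1.0061 = 0.7447
MRP = 9.4% − 1.9% = 7.50%
E(R_P) = R_f + β_P × MRP = 1.9% + 0.7447 × 7.5% = 7.49%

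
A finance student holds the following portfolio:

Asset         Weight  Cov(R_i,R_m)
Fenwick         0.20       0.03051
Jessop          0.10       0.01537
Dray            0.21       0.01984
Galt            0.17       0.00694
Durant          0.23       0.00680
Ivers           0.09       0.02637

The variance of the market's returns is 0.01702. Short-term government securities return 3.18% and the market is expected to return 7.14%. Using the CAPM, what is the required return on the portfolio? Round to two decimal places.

β_Fenwick = 0.03051 / 0.01702 = 1.7926
β_Jessop = 0.01537 / 0.01702 = 0.9031
β_Dray = 0.01984 / 0.01702 = 1.1657
β_Galt = 0.00694 / 0.01702 = 0.4078
β_Durant = 0.00680 / 0.01702 = 0.3995
β_Ivers = 0.02637 / 0.01702 = 1.5494
β_P = Σ w_i β_i = 0.20×1.7926 + 0.10×0.9031 + 0.21×1.1657 + 0.17×0.4078 + 0.23×0.3995 + 0.09×1.5494 = 0.9943
MRP = 7.14% − 3.18% = 3.96%
E(R_P) = R_f + β_P × MRP = 3.18% + 0.9943 × 3.96% = 7.12%

7.12%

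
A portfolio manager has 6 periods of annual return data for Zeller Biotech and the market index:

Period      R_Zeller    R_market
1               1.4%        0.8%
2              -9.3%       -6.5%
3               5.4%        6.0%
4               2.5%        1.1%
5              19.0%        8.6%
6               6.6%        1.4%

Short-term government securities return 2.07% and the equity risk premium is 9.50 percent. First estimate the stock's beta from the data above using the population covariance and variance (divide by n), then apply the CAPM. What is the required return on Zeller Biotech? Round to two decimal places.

17.68%

Mean R_i = (1.4 − 9.3 + 5.4 + 2.5 + 19.0 + 6.6) / 6 = 4.2667%
Mean R_m = (0.8 − 6.5 + 6.0 + 1.1 + 8.6 + 1.4) / 6 = 1.9000%
Σ(R_i − R̄_i)(R_m − R̄_m) = 220.7200  ⇒  Cov = 220.7200 / 6 = 36.7867
Σ(R_m − R̄_m)² = 134.3600  ⇒  Var(R_m) = 134.3600 / 6 = 22.3933
β = Cov / Var(R_m) = 36.7867 / 22.3933 = 1.6428
E(R) = R_f + β × MRP = 2.07% + 1.6428 × 9.50% = 17.68%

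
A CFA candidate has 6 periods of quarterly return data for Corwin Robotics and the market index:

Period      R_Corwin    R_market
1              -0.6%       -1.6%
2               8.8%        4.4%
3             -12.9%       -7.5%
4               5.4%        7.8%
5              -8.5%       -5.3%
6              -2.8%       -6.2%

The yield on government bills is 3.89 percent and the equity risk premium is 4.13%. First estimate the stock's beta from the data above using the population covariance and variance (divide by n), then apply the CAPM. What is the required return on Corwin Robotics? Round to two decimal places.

Mean R_i = (-0.6 + 8.8 − 12.9 + 5.4 − 8.5 − 2.8) / 6 = -1.7667%
Mean R_m = (-1.6 + 4.4 − 7.5 + 7.8 − 5.3 − 6.2) / 6 = -1.4000%
Σ(R_i − R̄_i)(R_m − R̄_m) = 226.1200  ⇒  Cov = 226.1200 / 6 = 37.6867
Σ(R_m − R̄_m)² = 193.7800  ⇒  Var(R_m) = 193.7800 / 6 = 32.2967
β = Cov / Var(R_m) = 37.6867 / 32.2967 = 1.1669
E(R) = R_f + β × MRP = 3.89% + 1.1669 × 4.13% = 8.71%

8.71%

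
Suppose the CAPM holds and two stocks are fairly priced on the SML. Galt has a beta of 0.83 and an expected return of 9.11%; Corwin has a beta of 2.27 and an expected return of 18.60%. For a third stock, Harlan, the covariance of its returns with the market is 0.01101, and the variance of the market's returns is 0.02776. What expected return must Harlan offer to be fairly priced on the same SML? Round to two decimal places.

6.25%

MRP = (18.60% − 9.11%) / (2.27 − 0.83) = 6.5903%
R_f = 9.11% − 0.83 × 6.5903% = 3.6401%
β_Harlan = Cov / Var(R_m) = 0.01101 / 0.02776 = 0.3966
E(R_Harlan) = R_f + β × MRP = 3.6401% + 0.3966 × 6.5903% = 6.25%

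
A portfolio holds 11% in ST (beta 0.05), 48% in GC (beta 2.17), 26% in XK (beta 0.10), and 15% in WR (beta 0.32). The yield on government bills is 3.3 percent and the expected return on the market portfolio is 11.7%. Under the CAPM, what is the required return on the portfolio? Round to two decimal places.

12.72%

β_P = Σ w_i β_i = 0.11×0.05 + 0.48×2.17 + 0.26×0.10 + 0.15×0.32 = 1.1211
MRP = 11.7% − 3.3% = 8.40%
E(R_P) = R_f + β_P × MRP = 3.3% + 1.1211 × 8.4% = 12.72%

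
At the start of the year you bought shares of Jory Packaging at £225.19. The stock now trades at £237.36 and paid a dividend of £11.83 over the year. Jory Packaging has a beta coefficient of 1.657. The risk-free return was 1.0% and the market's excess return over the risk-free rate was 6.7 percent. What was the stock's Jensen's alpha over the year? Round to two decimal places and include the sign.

-1.44%

Realised HPR = (P1 + D1 − P0) / P0 = (237.36 + 11.83 − 225.19) / 225.19 = 24.00 / 225.19 = 10.6577%
CAPM required = R_f + β·MRP = 1.0% + 1.657 × 6.7% = 12.1019%
α = realised − required = 10.6577% − 12.1019% = -1.44%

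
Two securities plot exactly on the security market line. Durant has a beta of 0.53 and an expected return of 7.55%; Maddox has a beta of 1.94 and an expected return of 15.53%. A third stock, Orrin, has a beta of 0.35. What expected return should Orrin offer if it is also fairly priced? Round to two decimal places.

6.53%

MRP (SML slope) = (15.53% − 7.55%) / (1.94 − 0.53) = 7.98% / 1.41 = 5.6596%
R_f (intercept) = 7.55% − 0.53 × 5.6596% = 4.5504%
E(R_Orrin) = R_f + β × MRP = 4.5504% + 0.35 × 5.6596% = 6.53%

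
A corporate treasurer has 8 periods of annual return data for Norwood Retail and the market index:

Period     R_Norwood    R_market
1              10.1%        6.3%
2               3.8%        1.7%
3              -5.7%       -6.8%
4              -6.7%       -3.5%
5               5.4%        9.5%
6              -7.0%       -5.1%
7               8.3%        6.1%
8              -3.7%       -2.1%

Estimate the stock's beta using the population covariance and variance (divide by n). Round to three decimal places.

1.079

Mean R_i = (10.1 + 3.8 − 5.7 − 6.7 + 5.4 − 7.0 + 8.3 − 3.7) / 8 = 0.5625%
Mean R_m = (6.3 + 1.7 − 6.8 − 3.5 + 9.5 − 5.1 + 6.1 − 2.1) / 8 = 0.7625%
Σ(R_i − R̄_i)(R_m − R̄_m) = 274.2688  ⇒  Cov = 274.2688 / 8 = 34.2836
Σ(R_m − R̄_m)² = 254.2988  ⇒  Var(R_m) = 254.2988 / 8 = 31.7874
β = Cov / Var(R_m) = 34.2836 / 31.7874 = 1.0785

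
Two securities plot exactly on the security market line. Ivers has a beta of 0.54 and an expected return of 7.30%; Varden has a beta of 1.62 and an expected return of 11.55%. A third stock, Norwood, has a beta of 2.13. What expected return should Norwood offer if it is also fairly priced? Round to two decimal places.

13.56%

MRP (SML slope) = (11.55% − 7.30%) / (1.62 − 0.54) = 4.25% / 1.08 = 3.9352%
R_f (intercept) = 7.30% − 0.54 × 3.9352% = 5.1750%
E(R_Norwood) = R_f + β × MRP = 5.1750% + 2.13 × 3.9352% = 13.56%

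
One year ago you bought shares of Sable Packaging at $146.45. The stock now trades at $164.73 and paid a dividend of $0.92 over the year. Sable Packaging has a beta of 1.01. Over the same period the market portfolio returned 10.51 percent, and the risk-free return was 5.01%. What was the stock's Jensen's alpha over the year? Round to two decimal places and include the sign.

+2.55%

Realised HPR = (P1 + D1 − P0) / P0 = (164.73 + 0.92 − 146.45) / 146.45 = 19.20 / 146.45 = 13.1103%
MRP = 10.51% − 5.01% = 5.50%
CAPM required = R_f + β·MRP = 5.01% + 1.01 × 5.50% = 10.5650%
α = realised − required = 13.1103% − 10.5650% = +2.55%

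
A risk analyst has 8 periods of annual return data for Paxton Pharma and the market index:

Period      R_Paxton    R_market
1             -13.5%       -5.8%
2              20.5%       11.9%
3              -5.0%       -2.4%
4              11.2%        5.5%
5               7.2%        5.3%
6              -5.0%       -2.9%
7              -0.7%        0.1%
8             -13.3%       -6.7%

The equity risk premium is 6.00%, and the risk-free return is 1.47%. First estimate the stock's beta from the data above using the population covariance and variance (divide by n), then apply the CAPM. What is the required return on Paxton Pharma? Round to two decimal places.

Mean R_i = (-13.5 + 20.5 − 5.0 + 11.2 + 7.2 − 5.0 − 0.7 − 13.3) / 8 = 0.1750%
Mean R_m = (-5.8 + 11.9 − 2.4 + 5.5 + 5.3 − 2.9 + 0.1 − 6.7) / 8 = 0.6250%
Σ(R_i − R̄_i)(R_m − R̄_m) = 536.6750  ⇒  Cov = 536.6750 / 8 = 67.0844
Σ(R_m − R̄_m)² = 289.5350  ⇒  Var(R_m) = 289.5350 / 8 = 36.1919
β = Cov / Var(R_m) = 67.0844 / 36.1919 = 1.8536
E(R) = R_f + β × MRP = 1.47% + 1.8536 × 6.00% = 12.59%

12.59%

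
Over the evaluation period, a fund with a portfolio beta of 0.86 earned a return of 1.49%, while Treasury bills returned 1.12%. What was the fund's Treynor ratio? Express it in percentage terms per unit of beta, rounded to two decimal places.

Treynor = (R_P − R_f) / β_P = (1.49% − 1.12%) / 0.8600 = 0.37% / 0.8600 = 0.43%

0.43%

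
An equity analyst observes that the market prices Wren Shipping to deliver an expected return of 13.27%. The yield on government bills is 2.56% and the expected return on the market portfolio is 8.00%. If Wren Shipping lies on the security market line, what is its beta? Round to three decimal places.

MRP = 8.00% − 2.56% = 5.44%
β = (E(R) − R_f) / MRP = (13.27% − 2.56%) / 5.44% = 10.71% / 5.44% = 1.969

1.969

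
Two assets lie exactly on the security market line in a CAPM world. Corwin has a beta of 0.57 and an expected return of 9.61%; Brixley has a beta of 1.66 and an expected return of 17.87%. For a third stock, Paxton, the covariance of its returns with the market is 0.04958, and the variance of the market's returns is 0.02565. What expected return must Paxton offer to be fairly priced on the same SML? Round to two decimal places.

19.94%

MRP = (17.87% − 9.61%) / (1.66 − 0.57) = 7.5780%
R_f = 9.61% − 0.57 × 7.5780% = 5.2905%
β_Paxton = Cov / Var(R_m) = 0.04958 / 0.02565 = 1.9329
E(R_Paxton) = R_f + β × MRP = 5.2905% + 1.9329 × 7.5780% = 19.94%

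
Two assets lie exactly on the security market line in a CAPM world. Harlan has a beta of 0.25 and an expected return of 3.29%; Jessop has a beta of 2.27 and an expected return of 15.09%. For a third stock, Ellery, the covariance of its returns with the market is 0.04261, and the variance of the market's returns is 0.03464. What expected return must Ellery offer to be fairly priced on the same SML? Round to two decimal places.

MRP = (15.09% − 3.29%) / (2.27 − 0.25) = 5.8416%
R_f = 3.29% − 0.25 × 5.8416% = 1.8296%
β_Ellery = Cov / Var(R_m) = 0.04261 / 0.03464 = 1.2301
E(R_Ellery) = R_f + β × MRP = 1.8296% + 1.2301 × 5.8416% = 9.02%

9.02%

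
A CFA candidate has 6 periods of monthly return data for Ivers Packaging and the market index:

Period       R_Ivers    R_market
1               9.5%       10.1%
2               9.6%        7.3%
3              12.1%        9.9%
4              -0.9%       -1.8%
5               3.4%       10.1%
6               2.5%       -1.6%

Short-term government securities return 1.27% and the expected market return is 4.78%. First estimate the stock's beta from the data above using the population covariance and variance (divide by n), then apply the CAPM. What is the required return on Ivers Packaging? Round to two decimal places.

3.62%

Mean R_i = (9.5 + 9.6 + 12.1 − 0.9 + 3.4 + 2.5) / 6 = 6.0333%
Mean R_m = (10.1 + 7.3 + 9.9 − 1.8 + 10.1 − 1.6) / 6 = 5.6667%
Σ(R_i − R̄_i)(R_m − R̄_m) = 112.6467  ⇒  Cov = 112.6467 / 6 = 18.7745
Σ(R_m − R̄_m)² = 168.4533  ⇒  Var(R_m) = 168.4533 / 6 = 28.0756
β = Cov / Var(R_m) = 18.7745 / 28.0756 = 0.6687
MRP = 4.78% − 1.27% = 3.51%
E(R) = R_f + β × MRP = 1.27% + 0.6687 × 3.51% = 3.62%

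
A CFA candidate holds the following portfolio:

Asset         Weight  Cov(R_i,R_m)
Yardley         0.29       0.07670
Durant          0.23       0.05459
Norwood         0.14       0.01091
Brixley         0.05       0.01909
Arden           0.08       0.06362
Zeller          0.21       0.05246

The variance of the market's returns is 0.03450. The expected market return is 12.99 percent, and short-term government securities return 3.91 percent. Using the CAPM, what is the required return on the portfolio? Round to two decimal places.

17.96%

β_Yardley = 0.07670 / 0.03450 = 2.2232
β_Durant = 0.05459 / 0.03450 = 1.5823
β_Norwood = 0.01091 / 0.03450 = 0.3162
β_Brixley = 0.01909 / 0.03450 = 0.5533
β_Arden = 0.06362 / 0.03450 = 1.8441
β_Zeller = 0.05246 / 0.03450 = 1.5206
β_P = Σ w_i β_i = 0.29×2.2232 + 0.23×1.5823 + 0.14×0.3162 + 0.05×0.5533 + 0.08×1.8441 + 0.21×1.5206 = 1.5474
MRP = 12.99% − 3.91% = 9.08%
E(R_P) = R_f + β_P × MRP = 3.91% + 1.5474 × 9.08% = 17.96%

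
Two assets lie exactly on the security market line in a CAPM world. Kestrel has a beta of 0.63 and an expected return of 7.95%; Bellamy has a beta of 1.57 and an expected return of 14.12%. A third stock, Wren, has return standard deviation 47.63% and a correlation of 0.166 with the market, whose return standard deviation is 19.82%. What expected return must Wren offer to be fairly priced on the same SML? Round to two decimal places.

MRP = (14.12% − 7.95%) / (1.57 − 0.63) = 6.5638%
R_f = 7.95% − 0.63 × 6.5638% = 3.8148%
β_Wren = ρ·σ_i/σ_m = 0.166 × 47.63 / 19.82 = 0.3989
E(R_Wren) = R_f + β × MRP = 3.8148% + 0.3989 × 6.5638% = 6.43%

6.43%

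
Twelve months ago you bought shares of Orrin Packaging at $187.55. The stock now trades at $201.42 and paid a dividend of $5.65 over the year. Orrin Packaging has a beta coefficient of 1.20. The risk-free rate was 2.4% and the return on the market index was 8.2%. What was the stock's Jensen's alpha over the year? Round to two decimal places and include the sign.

+1.05%

Realised HPR = (P1 + D1 − P0) / P0 = (201.42 + 5.65 − 187.55) / 187.55 = 19.52 / 187.55 = 10.4079%
MRP = 8.2% − 2.4% = 5.80%
CAPM required = R_f + β·MRP = 2.4% + 1.20 × 5.8% = 9.3600%
α = realised − required = 10.4079% − 9.3600% = +1.05%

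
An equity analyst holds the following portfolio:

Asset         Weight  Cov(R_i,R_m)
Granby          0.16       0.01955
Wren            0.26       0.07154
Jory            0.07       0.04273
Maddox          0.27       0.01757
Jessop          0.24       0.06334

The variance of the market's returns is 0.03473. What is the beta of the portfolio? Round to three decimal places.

1.286

β_Granby = 0.01955 / 0.03473 = 0.5629
β_Wren = 0.07154 / 0.03473 = 2.0599
β_Jory = 0.04273 / 0.03473 = 1.2303
β_Maddox = 0.01757 / 0.03473 = 0.5059
β_Jessop = 0.06334 / 0.03473 = 1.8238
β_P = Σ w_i β_i = 0.16×0.5629 + 0.26×2.0599 + 0.07×1.2303 + 0.27×0.5059 + 0.24×1.8238 = 1.2861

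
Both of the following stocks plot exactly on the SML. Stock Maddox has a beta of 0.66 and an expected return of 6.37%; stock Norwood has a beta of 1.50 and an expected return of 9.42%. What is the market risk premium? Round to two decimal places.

Both satisfy E(R) = R_f + β·MRP, so the slope of the SML is
MRP = (9.42% − 6.37%) / (1.50 − 0.66) = 3.05% / 0.84 = 3.6310%

3.63%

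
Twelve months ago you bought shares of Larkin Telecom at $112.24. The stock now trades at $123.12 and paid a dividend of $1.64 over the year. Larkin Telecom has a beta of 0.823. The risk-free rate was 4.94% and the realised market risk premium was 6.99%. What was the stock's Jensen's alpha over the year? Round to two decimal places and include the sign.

Realised HPR = (P1 + D1 − P0) / P0 = (123.12 + 1.64 − 112.24) / 112.24 = 12.52 / 112.24 = 11.1547%
CAPM required = R_f + β·MRP = 4.94% + 0.823 × 6.99% = 10.69277%
α = realised − required = 11.1547% − 10.69277% = +0.46%

+0.46%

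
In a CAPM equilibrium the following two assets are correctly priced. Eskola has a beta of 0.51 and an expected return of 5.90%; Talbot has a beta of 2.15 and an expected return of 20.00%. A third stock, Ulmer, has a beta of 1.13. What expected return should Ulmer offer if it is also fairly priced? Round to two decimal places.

MRP (SML slope) = (20.00% − 5.90%) / (2.15 − 0.51) = 14.10% / 1.64 = 8.5976%
R_f (intercept) = 5.90% − 0.51 × 8.5976% = 1.5152%
E(R_Ulmer) = R_f + β × MRP = 1.5152% + 1.13 × 8.5976% = 11.23%

11.23%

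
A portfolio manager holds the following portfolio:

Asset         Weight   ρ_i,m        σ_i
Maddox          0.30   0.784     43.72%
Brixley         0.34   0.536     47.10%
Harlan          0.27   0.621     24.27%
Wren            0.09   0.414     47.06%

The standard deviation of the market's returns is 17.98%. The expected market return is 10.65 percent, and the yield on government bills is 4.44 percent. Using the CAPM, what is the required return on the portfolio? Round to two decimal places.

12.97%

β_Maddox = 0.784 × 43.72% / 17.98% = 1.9064
β_Brixley = 0.536 × 47.10% / 17.98% = 1.4041
β_Harlan = 0.621 × 24.27% / 17.98% = 0.8382
β_Wren = 0.414 × 47.06% / 17.98% = 1.0836
β_P = Σ w_i β_i = 0.30×1.9064 + 0.34×1.4041 + 0.27×0.8382 + 0.09×1.0836 = 1.3732
MRP = 10.65% − 4.44% = 6.21%
E(R_P) = R_f + β_P × MRP = 4.44% + 1.3732 × 6.21% = 12.97%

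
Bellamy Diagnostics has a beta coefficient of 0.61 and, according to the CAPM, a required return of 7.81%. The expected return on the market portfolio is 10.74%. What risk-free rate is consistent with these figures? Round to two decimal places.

3.23%

E(R) = R_f + β(E(R_m) − R_f) = R_f(1 − β) + β·E(R_m)
7.81% = R_f × (1 − 0.61) + 0.61 × 10.74%
7.81% = R_f × 0.39 + 6.5514%
R_f = (7.81% − 6.5514%) / 0.39 = 3.23%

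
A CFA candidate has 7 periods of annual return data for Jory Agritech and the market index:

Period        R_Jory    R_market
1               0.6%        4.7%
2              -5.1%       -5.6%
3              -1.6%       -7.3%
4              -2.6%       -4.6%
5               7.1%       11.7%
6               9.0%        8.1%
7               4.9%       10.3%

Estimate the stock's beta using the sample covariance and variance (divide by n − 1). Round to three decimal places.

0.587

Mean R_i = (0.6 − 5.1 − 1.6 − 2.6 + 7.1 + 9.0 + 4.9) / 7 = 1.7571%
Mean R_m = (4.7 − 5.6 − 7.3 − 4.6 + 11.7 + 8.1 + 10.3) / 7 = 2.4714%
Σ(R_i − R̄_i)(R_m − R̄_m) = 231.0614  ⇒  Cov = 231.0614 / 6 = 38.5102
Σ(R_m − R̄_m)² = 393.7343  ⇒  Var(R_m) = 393.7343 / 6 = 65.6224
β = Cov / Var(R_m) = 38.5102 / 65.6224 = 0.5868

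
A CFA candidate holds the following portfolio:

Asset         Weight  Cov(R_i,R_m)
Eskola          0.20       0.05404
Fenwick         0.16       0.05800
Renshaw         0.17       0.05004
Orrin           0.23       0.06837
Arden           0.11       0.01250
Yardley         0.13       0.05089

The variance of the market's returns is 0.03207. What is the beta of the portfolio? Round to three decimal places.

β_Eskola = 0.05404 / 0.03207 = 1.6851
β_Fenwick = 0.05800 / 0.03207 = 1.8085
β_Renshaw = 0.05004 / 0.03207 = 1.5603
β_Orrin = 0.06837 / 0.03207 = 2.1319
β_Arden = 0.01250 / 0.03207 = 0.3898
β_Yardley = 0.05089 / 0.03207 = 1.5868
β_P = Σ w_i β_i = 0.20×1.6851 + 0.16×1.8085 + 0.17×1.5603 + 0.23×2.1319 + 0.11×0.3898 + 0.13×1.5868 = 1.6311

1.631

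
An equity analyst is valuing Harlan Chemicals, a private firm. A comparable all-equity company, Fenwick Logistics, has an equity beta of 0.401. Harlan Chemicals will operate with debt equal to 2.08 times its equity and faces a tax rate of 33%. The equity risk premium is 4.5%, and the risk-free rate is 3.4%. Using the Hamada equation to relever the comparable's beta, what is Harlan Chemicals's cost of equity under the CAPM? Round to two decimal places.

7.72%

β_L = β_U × [1 + (1 − t)(D/E)] = 0.401 × [1 + (1 − 0.33) × 2.08]
    = 0.401 × [1 + 0.67 × 2.08] = 0.401 × 2.3936 = 0.9598
E(R) = R_f + β_L × MRP = 3.4% + 0.9598 × 4.5% = 7.72%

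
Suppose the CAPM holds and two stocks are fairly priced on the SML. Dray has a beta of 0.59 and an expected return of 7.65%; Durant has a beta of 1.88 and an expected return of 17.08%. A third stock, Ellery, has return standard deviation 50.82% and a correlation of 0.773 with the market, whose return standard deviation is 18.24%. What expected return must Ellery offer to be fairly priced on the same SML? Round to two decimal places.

19.08%

MRP = (17.08% − 7.65%) / (1.88 − 0.59) = 7.3101%
R_f = 7.65% − 0.59 × 7.3101% = 3.3370%
β_Ellery = ρ·σ_i/σ_m = 0.773 × 50.82 / 18.24 = 2.1537
E(R_Ellery) = R_f + β × MRP = 3.3370% + 2.1537 × 7.3101% = 19.08%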